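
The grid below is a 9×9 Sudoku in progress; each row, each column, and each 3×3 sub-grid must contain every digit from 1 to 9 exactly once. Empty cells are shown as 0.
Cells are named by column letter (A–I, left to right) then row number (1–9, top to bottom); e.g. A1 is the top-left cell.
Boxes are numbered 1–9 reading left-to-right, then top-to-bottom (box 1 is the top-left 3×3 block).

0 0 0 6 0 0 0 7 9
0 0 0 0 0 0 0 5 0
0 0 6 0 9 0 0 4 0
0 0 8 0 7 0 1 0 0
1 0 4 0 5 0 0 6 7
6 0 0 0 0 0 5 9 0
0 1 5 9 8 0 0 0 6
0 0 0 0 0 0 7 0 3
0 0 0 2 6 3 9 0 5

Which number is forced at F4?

Cell F4 itself could take any of {2, 4, 6, 9} by direct elimination.
Consider where 6 can go in box 5.
D4 is out (column D already has a 6). D5 is out (row 5 already has a 6). F5 is out (row 5 already has a 6). D6 is out (row 6 already has a 6). The remaining empty cells in box 5 are similarly blocked.
So the only cell in box 5 that can hold 6 is F4.
Therefore F4 = 6.

6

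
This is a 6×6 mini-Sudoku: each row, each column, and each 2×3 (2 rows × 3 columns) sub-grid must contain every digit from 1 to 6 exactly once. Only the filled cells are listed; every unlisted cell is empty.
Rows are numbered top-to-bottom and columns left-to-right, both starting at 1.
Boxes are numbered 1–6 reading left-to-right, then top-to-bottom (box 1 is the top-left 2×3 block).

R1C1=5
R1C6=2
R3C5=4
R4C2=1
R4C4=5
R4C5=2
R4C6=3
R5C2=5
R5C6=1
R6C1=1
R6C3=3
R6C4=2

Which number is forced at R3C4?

1

Cell R3C4 itself could take any of {1, 6} by direct elimination.
Consider where 1 can go in row 3.
R3C1 is out (column 1 already has a 1).
R3C2 is out (column 2 already has a 1).
R3C3 is out (box 3 already has a 1).
R3C6 is out (column 6 already has a 1).
So the only cell in row 3 that can hold 1 is R3C4.
Therefore R3C4 = 1.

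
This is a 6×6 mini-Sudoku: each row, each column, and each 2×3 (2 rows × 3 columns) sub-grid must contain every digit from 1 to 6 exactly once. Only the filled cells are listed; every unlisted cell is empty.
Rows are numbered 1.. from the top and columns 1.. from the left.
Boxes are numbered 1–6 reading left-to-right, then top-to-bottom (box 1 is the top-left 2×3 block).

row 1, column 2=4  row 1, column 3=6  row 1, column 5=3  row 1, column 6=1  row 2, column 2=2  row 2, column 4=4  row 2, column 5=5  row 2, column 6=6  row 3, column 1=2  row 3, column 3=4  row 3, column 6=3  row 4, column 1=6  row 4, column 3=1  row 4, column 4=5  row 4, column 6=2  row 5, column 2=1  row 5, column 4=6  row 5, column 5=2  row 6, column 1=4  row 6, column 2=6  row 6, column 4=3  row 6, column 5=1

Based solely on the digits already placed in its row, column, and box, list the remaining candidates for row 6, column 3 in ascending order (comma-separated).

2,5

Row 6 already contains {1, 3, 4, 6}.
Column 3 already contains {1, 4, 6}.
Its 2×3 block (box 5) already contains {1, 4, 6}.
Removing those from 1–6 leaves {2, 5} as the candidates for row 6, column 3.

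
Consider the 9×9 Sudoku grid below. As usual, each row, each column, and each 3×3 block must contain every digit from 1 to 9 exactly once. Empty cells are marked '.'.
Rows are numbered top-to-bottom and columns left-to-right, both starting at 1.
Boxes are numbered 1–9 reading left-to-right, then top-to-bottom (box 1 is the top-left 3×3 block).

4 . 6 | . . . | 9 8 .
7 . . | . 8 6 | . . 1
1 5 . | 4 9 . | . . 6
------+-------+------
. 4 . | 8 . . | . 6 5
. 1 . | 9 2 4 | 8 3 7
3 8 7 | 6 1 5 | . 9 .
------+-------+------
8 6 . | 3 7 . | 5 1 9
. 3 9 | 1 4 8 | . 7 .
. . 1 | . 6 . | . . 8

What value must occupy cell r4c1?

9

Cell r4c1 itself could take any of {2, 9} by direct elimination.
Consider where 9 can go in column 1.
r5c1 is out (row 5 already has a 9).
r8c1 is out (row 8 already has a 9).
r9c1 is out (box 7 already has a 9).
So the only cell in column 1 that can hold 9 is r4c1.
Therefore r4c1 = 9.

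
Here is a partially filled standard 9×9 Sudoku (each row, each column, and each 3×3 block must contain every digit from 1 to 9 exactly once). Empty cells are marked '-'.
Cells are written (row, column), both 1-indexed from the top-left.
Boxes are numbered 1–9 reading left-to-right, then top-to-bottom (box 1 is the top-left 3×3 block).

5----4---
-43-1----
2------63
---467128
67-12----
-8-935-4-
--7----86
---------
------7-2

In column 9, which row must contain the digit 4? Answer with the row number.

8

Consider where 4 can go in column 9.
(1,9) is out (row 1 already has a 4).
(2,9) is out (row 2 already has a 4).
(5,9) is out (box 6 already has a 4).
(6,9) is out (row 6 already has a 4).
So the only cell in column 9 that can hold 4 is (8,9).
That is row 8.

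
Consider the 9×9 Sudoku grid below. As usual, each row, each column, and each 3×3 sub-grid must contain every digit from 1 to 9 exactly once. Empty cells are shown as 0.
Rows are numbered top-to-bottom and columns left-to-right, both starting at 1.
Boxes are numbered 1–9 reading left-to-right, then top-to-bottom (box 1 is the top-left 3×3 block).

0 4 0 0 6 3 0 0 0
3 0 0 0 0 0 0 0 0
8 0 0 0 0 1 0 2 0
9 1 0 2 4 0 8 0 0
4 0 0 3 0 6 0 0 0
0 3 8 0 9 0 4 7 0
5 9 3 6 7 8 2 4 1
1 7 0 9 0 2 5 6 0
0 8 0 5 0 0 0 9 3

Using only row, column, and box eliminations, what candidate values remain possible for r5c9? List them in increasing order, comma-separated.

Row 5 already contains {3, 4, 6}.
Column 9 already contains {1, 3}.
Its 3×3 block (box 6) already contains {4, 7, 8}.
Removing those from 1–9 leaves {2, 5, 9} as the candidates for r5c9.

2,5,9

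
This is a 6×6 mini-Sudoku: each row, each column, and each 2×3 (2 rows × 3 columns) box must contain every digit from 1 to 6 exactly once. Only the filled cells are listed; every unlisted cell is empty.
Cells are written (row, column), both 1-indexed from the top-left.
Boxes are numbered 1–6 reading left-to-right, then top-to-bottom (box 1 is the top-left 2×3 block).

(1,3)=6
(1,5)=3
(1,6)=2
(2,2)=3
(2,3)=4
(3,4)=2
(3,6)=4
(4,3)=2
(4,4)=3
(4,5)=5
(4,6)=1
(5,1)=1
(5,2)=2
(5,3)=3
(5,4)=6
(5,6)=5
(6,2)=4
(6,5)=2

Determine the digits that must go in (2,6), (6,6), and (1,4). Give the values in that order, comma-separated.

For (2,6):
  Row 2 already contains {3, 4}.
  Column 6 already contains {1, 2, 4, 5}.
  Its 2×3 block (box 2) already contains {2, 3}.
  The only value from 1–6 not eliminated is 6, so (2,6) = 6.
For (6,6):
  Row 6 already contains {2, 4}.
  Column 6 already contains {1, 2, 4, 5}.
  Its 2×3 block (box 6) already contains {2, 5, 6}.
  The only value from 1–6 not eliminated is 3, so (6,6) = 3.
For (1,4):
  Consider where 4 can go in box 2.
  (2,4) is out (row 2 already has a 4).
  (2,5) is out (row 2 already has a 4).
  (2,6) is out (row 2 already has a 4).
  So the only cell in box 2 that can hold 4 is (1,4).
  So (1,4) = 4.

6,3,4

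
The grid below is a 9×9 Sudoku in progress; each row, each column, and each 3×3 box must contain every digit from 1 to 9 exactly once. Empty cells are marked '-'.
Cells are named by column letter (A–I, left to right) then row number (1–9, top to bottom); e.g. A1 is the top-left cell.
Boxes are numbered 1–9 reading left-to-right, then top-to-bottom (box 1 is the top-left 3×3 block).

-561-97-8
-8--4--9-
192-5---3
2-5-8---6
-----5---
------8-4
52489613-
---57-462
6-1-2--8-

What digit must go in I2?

Cell I2 itself could take any of {1, 5} by direct elimination.
Consider where 1 can go in row 2.
A2 is out (column A already has a 1).
C2 is out (column C already has a 1).
D2 is out (column D already has a 1).
F2 is out (box 2 already has a 1).
G2 is out (column G already has a 1).
So the only cell in row 2 that can hold 1 is I2.
Therefore I2 = 1.

1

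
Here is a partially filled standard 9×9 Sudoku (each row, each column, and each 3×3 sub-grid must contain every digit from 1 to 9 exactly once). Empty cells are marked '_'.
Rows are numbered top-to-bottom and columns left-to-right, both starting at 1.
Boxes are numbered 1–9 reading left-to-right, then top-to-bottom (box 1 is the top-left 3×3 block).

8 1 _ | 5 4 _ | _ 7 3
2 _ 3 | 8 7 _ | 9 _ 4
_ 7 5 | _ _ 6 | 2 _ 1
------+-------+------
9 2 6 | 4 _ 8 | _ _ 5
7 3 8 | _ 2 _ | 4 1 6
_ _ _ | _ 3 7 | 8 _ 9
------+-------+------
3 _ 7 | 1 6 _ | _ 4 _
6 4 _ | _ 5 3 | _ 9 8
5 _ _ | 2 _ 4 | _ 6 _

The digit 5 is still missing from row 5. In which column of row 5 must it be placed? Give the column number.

6

Consider where 5 can go in row 5.
R5C4 is out (column 4 already has a 5).
So the only cell in row 5 that can hold 5 is R5C6.
That is column 6.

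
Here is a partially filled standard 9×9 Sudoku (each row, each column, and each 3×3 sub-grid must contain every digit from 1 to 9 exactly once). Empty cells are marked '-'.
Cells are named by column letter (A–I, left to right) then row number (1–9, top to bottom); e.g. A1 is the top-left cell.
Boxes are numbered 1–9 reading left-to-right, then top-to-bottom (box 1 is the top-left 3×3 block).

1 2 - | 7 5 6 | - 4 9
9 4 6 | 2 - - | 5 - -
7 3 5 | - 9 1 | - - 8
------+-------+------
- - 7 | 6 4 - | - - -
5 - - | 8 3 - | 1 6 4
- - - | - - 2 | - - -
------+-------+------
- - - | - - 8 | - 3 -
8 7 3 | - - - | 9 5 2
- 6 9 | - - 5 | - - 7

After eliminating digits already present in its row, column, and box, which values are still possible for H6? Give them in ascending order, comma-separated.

Row 6 already contains {2}.
Column H already contains {3, 4, 5, 6}.
Its 3×3 block (box 6) already contains {1, 4, 6}.
Removing those from 1–9 leaves {7, 8, 9} as the candidates for H6.

7,8,9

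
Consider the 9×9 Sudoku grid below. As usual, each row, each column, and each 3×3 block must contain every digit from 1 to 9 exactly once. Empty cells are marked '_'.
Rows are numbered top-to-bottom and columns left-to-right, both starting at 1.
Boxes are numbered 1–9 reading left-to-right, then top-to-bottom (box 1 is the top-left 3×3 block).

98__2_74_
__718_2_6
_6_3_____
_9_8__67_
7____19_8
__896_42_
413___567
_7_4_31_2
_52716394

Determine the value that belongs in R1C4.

6

Cell R1C4 itself could take any of {5, 6} by direct elimination.
Consider where 6 can go in box 2.
R1C6 is out (column 6 already has a 6).
R2C6 is out (row 2 already has a 6).
R3C5 is out (row 3 already has a 6).
R3C6 is out (row 3 already has a 6).
So the only cell in box 2 that can hold 6 is R1C4.
Therefore R1C4 = 6.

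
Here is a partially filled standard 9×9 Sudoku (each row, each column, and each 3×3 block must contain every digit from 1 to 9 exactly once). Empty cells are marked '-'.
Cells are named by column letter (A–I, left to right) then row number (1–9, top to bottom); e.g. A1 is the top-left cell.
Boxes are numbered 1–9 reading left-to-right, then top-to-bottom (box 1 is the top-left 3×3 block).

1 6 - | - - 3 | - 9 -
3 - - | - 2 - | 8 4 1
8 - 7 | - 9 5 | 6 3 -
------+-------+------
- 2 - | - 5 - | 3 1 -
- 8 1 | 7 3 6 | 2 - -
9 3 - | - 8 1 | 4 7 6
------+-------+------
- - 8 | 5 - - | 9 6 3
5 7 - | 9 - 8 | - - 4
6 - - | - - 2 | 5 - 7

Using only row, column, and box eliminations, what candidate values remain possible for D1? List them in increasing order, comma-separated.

Row 1 already contains {1, 3, 6, 9}.
Column D already contains {5, 7, 9}.
Its 3×3 block (box 2) already contains {2, 3, 5, 9}.
Removing those from 1–9 leaves {4, 8} as the candidates for D1.

4,8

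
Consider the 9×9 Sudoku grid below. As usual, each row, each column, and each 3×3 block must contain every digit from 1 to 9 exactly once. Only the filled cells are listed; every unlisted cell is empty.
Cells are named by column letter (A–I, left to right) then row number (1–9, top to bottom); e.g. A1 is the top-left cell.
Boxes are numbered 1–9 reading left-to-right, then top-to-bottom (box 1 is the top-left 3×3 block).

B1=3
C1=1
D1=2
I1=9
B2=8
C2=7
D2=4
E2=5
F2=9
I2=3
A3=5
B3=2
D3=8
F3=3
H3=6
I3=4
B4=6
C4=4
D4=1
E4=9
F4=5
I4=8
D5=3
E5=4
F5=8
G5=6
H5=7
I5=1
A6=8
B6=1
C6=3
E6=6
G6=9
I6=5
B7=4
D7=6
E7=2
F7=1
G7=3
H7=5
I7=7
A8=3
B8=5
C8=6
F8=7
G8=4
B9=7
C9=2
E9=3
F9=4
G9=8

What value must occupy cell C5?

Cell C5 itself could take any of {5, 9} by direct elimination.
Consider where 5 can go in row 5.
A5 is out (column A already has a 5).
B5 is out (column B already has a 5).
So the only cell in row 5 that can hold 5 is C5.
Therefore C5 = 5.

5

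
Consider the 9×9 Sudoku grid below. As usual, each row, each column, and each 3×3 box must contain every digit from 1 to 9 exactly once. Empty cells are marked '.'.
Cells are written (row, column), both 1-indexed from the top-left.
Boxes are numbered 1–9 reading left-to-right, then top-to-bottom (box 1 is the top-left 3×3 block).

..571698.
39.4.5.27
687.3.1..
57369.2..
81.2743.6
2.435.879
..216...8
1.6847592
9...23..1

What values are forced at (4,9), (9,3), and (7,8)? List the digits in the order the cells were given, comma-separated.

4,8,3

For (4,9):
  Row 4 already contains {2, 3, 5, 6, 7, 9}.
  Column 9 already contains {1, 2, 6, 7, 8, 9}.
  Its 3×3 block (box 6) already contains {2, 3, 6, 7, 8, 9}.
  The only value from 1–9 not eliminated is 4, so (4,9) = 4.
For (9,3):
  Row 9 already contains {1, 2, 3, 9}.
  Column 3 already contains {2, 3, 4, 5, 6, 7}.
  Its 3×3 block (box 7) already contains {1, 2, 6, 9}.
  The only value from 1–9 not eliminated is 8, so (9,3) = 8.
For (7,8):
  Consider where 3 can go in column 8.
  (3,8) is out (row 3 already has a 3).
  (4,8) is out (row 4 already has a 3).
  (5,8) is out (row 5 already has a 3).
  (9,8) is out (row 9 already has a 3).
  So the only cell in column 8 that can hold 3 is (7,8).
  So (7,8) = 3.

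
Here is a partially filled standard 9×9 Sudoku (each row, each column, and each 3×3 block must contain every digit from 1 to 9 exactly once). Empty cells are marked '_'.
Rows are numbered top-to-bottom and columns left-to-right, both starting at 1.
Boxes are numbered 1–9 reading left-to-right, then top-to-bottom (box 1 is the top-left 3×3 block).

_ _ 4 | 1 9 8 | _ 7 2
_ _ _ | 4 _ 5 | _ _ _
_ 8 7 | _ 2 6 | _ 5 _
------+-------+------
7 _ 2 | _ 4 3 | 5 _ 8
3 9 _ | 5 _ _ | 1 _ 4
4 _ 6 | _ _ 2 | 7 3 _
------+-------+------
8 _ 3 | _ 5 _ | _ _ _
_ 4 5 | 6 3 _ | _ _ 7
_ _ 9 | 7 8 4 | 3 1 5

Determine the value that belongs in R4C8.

6

Cell R4C8 itself could take any of {6, 9} by direct elimination.
Consider where 6 can go in row 4.
R4C2 is out (box 4 already has a 6).
R4C4 is out (column 4 already has a 6).
So the only cell in row 4 that can hold 6 is R4C8.
Therefore R4C8 = 6.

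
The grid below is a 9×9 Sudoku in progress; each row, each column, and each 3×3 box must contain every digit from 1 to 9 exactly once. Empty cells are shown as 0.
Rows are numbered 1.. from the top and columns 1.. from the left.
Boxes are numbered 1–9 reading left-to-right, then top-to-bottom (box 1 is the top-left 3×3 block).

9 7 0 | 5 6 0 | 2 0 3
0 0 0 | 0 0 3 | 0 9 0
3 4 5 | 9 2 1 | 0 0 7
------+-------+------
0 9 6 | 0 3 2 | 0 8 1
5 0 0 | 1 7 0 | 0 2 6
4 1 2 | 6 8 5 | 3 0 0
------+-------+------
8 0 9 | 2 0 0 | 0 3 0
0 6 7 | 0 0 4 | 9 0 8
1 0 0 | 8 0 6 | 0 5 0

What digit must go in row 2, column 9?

Cell row 2, column 9 itself could take any of {4, 5} by direct elimination.
Consider where 5 can go in column 9.
row 6, column 9 is out (row 6 already has a 5).
row 7, column 9 is out (box 9 already has a 5).
row 9, column 9 is out (row 9 already has a 5).
So the only cell in column 9 that can hold 5 is row 2, column 9.
Therefore row 2, column 9 = 5.

5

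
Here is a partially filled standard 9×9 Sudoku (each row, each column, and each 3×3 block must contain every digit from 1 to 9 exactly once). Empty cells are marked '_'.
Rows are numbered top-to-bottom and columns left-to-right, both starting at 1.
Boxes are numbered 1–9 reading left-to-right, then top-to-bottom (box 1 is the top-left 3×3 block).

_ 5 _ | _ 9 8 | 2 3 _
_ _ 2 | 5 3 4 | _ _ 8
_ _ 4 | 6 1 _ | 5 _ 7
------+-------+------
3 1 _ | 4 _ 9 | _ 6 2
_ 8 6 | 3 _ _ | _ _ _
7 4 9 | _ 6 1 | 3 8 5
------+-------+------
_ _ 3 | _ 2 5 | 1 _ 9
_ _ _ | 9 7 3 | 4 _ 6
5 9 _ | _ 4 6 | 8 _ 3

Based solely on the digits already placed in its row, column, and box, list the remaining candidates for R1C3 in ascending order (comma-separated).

Row 1 already contains {2, 3, 5, 8, 9}.
Column 3 already contains {2, 3, 4, 6, 9}.
Its 3×3 block (box 1) already contains {2, 4, 5}.
Removing those from 1–9 leaves {1, 7} as the candidates for R1C3.

1,7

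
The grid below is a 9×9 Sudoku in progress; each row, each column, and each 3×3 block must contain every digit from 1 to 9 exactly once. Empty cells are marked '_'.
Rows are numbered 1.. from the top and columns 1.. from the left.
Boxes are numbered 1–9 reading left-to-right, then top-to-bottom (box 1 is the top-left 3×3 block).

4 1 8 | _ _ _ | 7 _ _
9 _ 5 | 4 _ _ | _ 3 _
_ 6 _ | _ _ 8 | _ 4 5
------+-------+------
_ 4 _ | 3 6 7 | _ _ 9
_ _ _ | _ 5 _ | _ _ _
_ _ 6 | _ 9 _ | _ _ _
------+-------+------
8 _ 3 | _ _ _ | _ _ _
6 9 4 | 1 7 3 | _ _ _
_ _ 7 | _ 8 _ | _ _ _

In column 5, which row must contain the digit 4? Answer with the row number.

Consider where 4 can go in column 5.
row 1, column 5 is out (row 1 already has a 4).
row 2, column 5 is out (row 2 already has a 4).
row 3, column 5 is out (row 3 already has a 4).
So the only cell in column 5 that can hold 4 is row 7, column 5.
That is row 7.

7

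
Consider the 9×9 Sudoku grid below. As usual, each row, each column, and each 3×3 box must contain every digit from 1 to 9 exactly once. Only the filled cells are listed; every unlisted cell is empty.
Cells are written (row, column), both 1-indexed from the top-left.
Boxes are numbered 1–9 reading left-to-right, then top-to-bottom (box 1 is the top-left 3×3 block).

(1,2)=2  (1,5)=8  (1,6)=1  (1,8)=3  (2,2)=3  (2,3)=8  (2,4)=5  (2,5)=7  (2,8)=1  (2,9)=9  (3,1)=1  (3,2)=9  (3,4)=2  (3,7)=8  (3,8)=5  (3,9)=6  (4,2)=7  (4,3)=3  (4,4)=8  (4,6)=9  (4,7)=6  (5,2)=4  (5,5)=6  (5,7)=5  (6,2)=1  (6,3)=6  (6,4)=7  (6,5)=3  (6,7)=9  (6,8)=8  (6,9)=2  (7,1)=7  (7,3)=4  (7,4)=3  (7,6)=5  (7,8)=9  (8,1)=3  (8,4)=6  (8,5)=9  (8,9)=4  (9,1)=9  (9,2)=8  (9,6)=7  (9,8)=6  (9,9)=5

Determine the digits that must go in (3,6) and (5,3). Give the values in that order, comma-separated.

For (3,6):
  Consider where 3 can go in column 6.
  (2,6) is out (row 2 already has a 3).
  (5,6) is out (box 5 already has a 3).
  (6,6) is out (row 6 already has a 3).
  (8,6) is out (row 8 already has a 3).
  So the only cell in column 6 that can hold 3 is (3,6).
  So (3,6) = 3.
For (5,3):
  Consider where 9 can go in column 3.
  (1,3) is out (box 1 already has a 9).
  (3,3) is out (row 3 already has a 9).
  (8,3) is out (row 8 already has a 9).
  (9,3) is out (row 9 already has a 9).
  So the only cell in column 3 that can hold 9 is (5,3).
  So (5,3) = 9.

3,9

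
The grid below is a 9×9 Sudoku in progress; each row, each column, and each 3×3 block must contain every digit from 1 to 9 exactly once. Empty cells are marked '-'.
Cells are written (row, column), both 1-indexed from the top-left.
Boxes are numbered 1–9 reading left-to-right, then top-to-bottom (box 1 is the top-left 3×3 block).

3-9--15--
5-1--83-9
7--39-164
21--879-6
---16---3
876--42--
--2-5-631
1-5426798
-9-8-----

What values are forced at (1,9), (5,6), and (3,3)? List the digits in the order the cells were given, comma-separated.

7,2,8

For (1,9):
  Consider where 7 can go in column 9.
  (6,9) is out (row 6 already has a 7).
  (9,9) is out (box 9 already has a 7).
  So the only cell in column 9 that can hold 7 is (1,9).
  So (1,9) = 7.
For (5,6):
  Consider where 2 can go in box 5.
  (4,4) is out (row 4 already has a 2).
  (6,4) is out (row 6 already has a 2).
  (6,5) is out (row 6 already has a 2).
  So the only cell in box 5 that can hold 2 is (5,6).
  So (5,6) = 2.
For (3,3):
  Row 3 already contains {1, 3, 4, 6, 7, 9}.
  Column 3 already contains {1, 2, 5, 6, 9}.
  Its 3×3 block (box 1) already contains {1, 3, 5, 7, 9}.
  The only value from 1–9 not eliminated is 8, so (3,3) = 8.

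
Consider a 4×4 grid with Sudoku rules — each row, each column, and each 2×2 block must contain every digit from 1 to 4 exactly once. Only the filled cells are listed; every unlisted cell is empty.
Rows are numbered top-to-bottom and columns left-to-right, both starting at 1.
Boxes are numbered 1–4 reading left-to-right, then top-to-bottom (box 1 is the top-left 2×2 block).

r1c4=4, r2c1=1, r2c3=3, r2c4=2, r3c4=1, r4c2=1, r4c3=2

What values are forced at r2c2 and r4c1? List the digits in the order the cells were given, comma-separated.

4,4

For r2c2:
  Row 2 already contains {1, 2, 3}.
  Column 2 already contains {1}.
  Its 2×2 block (box 1) already contains {1}.
  The only value from 1–4 not eliminated is 4, so r2c2 = 4.
For r4c1:
  Consider where 4 can go in row 4.
  r4c4 is out (column 4 already has a 4).
  So the only cell in row 4 that can hold 4 is r4c1.
  So r4c1 = 4.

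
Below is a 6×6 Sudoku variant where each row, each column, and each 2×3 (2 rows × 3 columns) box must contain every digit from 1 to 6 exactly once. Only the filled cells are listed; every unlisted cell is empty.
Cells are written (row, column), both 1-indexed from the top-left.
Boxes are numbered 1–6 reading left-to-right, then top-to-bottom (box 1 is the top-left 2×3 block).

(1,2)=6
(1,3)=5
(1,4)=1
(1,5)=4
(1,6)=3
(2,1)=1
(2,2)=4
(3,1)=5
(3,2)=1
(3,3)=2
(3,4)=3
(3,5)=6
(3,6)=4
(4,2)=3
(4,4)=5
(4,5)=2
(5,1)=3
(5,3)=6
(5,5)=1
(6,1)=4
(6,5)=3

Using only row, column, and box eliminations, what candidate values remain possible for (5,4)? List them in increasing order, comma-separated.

Row 5 already contains {1, 3, 6}.
Column 4 already contains {1, 3, 5}.
Its 2×3 block (box 6) already contains {1, 3}.
Removing those from 1–6 leaves {2, 4} as the candidates for (5,4).

2,4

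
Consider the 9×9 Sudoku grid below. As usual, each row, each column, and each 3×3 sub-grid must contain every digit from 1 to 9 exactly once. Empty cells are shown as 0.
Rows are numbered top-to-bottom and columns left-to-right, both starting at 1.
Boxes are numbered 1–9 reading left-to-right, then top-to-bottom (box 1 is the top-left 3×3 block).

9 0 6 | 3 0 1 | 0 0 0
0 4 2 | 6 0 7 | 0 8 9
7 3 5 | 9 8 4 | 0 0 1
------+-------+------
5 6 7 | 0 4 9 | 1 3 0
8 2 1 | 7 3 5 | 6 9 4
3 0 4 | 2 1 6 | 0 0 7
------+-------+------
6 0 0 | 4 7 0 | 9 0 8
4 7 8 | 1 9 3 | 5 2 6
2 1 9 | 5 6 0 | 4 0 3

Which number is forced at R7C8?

Row 7 already contains {4, 6, 7, 8, 9}.
Column 8 already contains {2, 3, 8, 9}.
Its 3×3 block (box 9) already contains {2, 3, 4, 5, 6, 8, 9}.
The only value from 1–9 not eliminated is 1, so R7C8 = 1.

1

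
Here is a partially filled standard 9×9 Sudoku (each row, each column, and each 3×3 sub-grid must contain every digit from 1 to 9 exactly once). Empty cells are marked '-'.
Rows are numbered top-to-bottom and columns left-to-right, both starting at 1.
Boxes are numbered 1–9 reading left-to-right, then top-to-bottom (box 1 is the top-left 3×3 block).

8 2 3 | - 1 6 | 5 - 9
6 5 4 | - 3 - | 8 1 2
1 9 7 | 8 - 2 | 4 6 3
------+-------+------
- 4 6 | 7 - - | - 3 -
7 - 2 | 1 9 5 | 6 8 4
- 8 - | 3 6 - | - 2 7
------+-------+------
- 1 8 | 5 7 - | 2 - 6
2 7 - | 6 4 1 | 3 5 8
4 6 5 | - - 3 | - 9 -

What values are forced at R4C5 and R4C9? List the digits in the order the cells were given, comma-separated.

For R4C5:
  Consider where 2 can go in box 5.
  R4C6 is out (column 6 already has a 2).
  R6C6 is out (row 6 already has a 2).
  So the only cell in box 5 that can hold 2 is R4C5.
  So R4C5 = 2.
For R4C9:
  Consider where 5 can go in column 9.
  R9C9 is out (row 9 already has a 5).
  So the only cell in column 9 that can hold 5 is R4C9.
  So R4C9 = 5.

2,5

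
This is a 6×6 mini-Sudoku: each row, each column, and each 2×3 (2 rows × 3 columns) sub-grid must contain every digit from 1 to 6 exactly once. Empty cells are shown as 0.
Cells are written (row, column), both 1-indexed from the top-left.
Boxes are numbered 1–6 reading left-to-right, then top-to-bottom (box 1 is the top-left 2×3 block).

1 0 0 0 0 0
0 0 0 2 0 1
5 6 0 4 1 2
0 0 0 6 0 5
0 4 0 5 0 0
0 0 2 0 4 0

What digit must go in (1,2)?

2

Cell (1,2) itself could take any of {2, 3, 5} by direct elimination.
Consider where 2 can go in row 1.
(1,3) is out (column 3 already has a 2).
(1,4) is out (column 4 already has a 2).
(1,5) is out (box 2 already has a 2).
(1,6) is out (column 6 already has a 2).
So the only cell in row 1 that can hold 2 is (1,2).
Therefore (1,2) = 2.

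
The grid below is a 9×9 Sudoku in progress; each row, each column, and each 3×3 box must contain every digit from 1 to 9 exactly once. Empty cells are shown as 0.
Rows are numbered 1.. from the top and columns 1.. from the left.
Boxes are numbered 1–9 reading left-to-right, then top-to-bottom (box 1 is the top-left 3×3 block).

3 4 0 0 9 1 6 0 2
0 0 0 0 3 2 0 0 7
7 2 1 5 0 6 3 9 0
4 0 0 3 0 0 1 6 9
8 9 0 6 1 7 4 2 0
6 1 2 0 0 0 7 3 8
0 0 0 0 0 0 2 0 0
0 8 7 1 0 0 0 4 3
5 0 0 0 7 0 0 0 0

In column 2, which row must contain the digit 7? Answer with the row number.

Consider where 7 can go in column 2.
row 2, column 2 is out (row 2 already has a 7).
row 7, column 2 is out (box 7 already has a 7).
row 9, column 2 is out (row 9 already has a 7).
So the only cell in column 2 that can hold 7 is row 4, column 2.
That is row 4.

4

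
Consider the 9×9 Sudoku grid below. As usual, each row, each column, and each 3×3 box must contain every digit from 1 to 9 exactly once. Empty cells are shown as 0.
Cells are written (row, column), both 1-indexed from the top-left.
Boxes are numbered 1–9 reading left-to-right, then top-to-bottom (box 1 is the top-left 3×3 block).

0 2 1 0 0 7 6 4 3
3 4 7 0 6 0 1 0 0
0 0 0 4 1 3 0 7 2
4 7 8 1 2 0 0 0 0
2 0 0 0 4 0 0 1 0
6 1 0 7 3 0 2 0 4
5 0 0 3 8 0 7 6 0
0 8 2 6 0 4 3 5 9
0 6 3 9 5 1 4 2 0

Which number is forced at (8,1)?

Cell (8,1) itself could take any of {1, 7} by direct elimination.
Consider where 1 can go in row 8.
(8,5) is out (column 5 already has a 1).
So the only cell in row 8 that can hold 1 is (8,1).
Therefore (8,1) = 1.

1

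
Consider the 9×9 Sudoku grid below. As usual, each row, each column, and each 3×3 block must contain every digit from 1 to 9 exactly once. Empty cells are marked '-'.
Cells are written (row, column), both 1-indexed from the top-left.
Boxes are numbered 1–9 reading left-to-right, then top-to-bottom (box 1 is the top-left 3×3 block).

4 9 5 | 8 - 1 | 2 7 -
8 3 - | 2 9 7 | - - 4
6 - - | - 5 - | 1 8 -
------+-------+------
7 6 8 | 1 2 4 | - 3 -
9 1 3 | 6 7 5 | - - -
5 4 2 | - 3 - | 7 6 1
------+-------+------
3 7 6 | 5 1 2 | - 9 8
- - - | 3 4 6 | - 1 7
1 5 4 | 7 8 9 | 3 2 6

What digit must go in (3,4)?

4

Row 3 already contains {1, 5, 6, 8}.
Column 4 already contains {1, 2, 3, 5, 6, 7, 8}.
Its 3×3 block (box 2) already contains {1, 2, 5, 7, 8, 9}.
The only value from 1–9 not eliminated is 4, so (3,4) = 4.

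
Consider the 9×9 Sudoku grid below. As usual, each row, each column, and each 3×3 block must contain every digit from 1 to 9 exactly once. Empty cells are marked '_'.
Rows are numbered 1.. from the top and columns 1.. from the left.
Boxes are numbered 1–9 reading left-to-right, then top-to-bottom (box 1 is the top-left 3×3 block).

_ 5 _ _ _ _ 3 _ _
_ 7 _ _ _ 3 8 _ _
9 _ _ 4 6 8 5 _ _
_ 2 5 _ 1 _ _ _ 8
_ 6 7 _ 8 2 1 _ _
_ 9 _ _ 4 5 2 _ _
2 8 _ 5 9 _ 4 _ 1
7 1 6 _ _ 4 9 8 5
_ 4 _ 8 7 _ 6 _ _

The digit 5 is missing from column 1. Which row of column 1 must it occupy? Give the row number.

9

Consider where 5 can go in column 1.
row 1, column 1 is out (row 1 already has a 5).
row 2, column 1 is out (box 1 already has a 5).
row 4, column 1 is out (row 4 already has a 5).
row 5, column 1 is out (box 4 already has a 5).
row 6, column 1 is out (row 6 already has a 5).
So the only cell in column 1 that can hold 5 is row 9, column 1.
That is row 9.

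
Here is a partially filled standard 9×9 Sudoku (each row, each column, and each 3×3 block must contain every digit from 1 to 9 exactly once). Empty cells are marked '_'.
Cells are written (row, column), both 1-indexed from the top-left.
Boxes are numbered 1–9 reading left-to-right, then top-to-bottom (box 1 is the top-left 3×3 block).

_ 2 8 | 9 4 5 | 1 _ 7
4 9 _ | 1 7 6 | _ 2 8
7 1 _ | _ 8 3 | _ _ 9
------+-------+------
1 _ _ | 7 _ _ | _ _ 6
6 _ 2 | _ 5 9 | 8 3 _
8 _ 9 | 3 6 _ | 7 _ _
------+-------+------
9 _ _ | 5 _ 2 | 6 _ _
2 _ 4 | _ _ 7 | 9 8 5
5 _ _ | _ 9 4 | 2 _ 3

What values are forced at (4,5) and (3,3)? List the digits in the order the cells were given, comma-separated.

2,6

For (4,5):
  Row 4 already contains {1, 6, 7}.
  Column 5 already contains {4, 5, 6, 7, 8, 9}.
  Its 3×3 block (box 5) already contains {3, 5, 6, 7, 9}.
  The only value from 1–9 not eliminated is 2, so (4,5) = 2.
For (3,3):
  Consider where 6 can go in box 1.
  (1,1) is out (column 1 already has a 6).
  (2,3) is out (row 2 already has a 6).
  So the only cell in box 1 that can hold 6 is (3,3).
  So (3,3) = 6.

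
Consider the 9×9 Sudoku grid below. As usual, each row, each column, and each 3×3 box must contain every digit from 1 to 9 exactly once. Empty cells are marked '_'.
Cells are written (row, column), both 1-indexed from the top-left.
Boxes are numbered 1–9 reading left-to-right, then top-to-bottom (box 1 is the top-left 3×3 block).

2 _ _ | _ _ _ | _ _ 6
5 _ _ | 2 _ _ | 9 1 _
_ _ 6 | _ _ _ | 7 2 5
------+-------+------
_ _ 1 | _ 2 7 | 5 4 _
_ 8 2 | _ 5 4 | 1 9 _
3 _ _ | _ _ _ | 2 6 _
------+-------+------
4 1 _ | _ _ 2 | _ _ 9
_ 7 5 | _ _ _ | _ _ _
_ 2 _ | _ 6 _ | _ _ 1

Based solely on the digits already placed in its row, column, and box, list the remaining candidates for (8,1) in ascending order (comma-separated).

6,8,9

Row 8 already contains {5, 7}.
Column 1 already contains {2, 3, 4, 5}.
Its 3×3 block (box 7) already contains {1, 2, 4, 5, 7}.
Removing those from 1–9 leaves {6, 8, 9} as the candidates for (8,1).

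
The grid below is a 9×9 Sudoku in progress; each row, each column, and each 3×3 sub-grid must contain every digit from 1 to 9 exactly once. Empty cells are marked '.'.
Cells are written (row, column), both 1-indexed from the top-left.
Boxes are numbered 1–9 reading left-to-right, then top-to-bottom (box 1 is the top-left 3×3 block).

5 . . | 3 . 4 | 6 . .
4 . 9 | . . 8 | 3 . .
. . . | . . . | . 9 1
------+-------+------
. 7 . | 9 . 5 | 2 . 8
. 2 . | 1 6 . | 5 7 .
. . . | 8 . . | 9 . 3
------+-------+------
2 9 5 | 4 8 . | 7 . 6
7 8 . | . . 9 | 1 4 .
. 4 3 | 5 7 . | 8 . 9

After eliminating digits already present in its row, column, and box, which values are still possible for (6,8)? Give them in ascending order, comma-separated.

1,6

Row 6 already contains {3, 8, 9}.
Column 8 already contains {4, 7, 9}.
Its 3×3 block (box 6) already contains {2, 3, 5, 7, 8, 9}.
Removing those from 1–9 leaves {1, 6} as the candidates for (6,8).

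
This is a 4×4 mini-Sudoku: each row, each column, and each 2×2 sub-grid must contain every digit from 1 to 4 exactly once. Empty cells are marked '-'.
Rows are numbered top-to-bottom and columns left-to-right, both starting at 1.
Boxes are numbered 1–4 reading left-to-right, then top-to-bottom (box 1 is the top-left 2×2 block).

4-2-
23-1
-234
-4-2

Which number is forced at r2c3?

4

Row 2 already contains {1, 2, 3}.
Column 3 already contains {2, 3}.
Its 2×2 block (box 2) already contains {1, 2}.
The only value from 1–4 not eliminated is 4, so r2c3 = 4.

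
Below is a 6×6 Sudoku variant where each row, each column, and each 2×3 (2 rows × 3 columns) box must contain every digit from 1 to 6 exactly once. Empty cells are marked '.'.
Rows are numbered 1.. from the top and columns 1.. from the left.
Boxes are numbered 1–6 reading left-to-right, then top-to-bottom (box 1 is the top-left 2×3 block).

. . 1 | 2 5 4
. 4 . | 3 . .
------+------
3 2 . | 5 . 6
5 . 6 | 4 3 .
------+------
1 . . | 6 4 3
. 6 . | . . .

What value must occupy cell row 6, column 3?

Cell row 6, column 3 itself could take any of {2, 3, 4, 5} by direct elimination.
Consider where 3 can go in box 5.
row 5, column 2 is out (row 5 already has a 3).
row 5, column 3 is out (row 5 already has a 3).
row 6, column 1 is out (column 1 already has a 3).
So the only cell in box 5 that can hold 3 is row 6, column 3.
Therefore row 6, column 3 = 3.

3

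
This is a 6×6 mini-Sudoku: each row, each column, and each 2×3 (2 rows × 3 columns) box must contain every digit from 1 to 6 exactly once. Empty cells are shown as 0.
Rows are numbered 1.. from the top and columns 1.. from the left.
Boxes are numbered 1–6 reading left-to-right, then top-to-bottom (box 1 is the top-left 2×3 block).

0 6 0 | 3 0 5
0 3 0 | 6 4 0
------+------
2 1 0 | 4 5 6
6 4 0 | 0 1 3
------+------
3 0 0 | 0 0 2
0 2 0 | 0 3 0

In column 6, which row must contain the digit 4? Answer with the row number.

6

Consider where 4 can go in column 6.
row 2, column 6 is out (row 2 already has a 4).
So the only cell in column 6 that can hold 4 is row 6, column 6.
That is row 6.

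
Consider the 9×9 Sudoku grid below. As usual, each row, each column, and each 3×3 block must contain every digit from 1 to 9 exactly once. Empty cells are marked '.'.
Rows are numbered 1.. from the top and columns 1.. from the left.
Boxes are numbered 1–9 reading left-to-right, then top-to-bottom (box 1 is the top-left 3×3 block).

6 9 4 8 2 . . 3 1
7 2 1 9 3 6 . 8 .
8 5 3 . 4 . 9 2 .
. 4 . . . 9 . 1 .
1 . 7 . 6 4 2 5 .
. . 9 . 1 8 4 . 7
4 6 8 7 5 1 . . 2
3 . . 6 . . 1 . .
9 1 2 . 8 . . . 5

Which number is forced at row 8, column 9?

8

Cell row 8, column 9 itself could take any of {4, 8, 9} by direct elimination.
Consider where 8 can go in row 8.
row 8, column 2 is out (box 7 already has a 8).
row 8, column 3 is out (column 3 already has a 8).
row 8, column 5 is out (column 5 already has a 8).
row 8, column 6 is out (column 6 already has a 8).
row 8, column 8 is out (column 8 already has a 8).
So the only cell in row 8 that can hold 8 is row 8, column 9.
Therefore row 8, column 9 = 8.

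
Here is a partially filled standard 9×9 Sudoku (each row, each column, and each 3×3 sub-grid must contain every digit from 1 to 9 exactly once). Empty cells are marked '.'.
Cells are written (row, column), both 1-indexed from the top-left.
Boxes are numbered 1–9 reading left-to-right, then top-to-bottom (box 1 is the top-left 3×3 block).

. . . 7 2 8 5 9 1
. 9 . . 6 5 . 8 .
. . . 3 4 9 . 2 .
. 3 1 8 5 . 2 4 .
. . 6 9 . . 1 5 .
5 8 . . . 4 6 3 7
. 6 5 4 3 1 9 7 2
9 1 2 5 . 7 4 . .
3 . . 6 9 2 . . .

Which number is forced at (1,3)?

3

Cell (1,3) itself could take any of {3, 4} by direct elimination.
Consider where 3 can go in row 1.
(1,1) is out (column 1 already has a 3).
(1,2) is out (column 2 already has a 3).
So the only cell in row 1 that can hold 3 is (1,3).
Therefore (1,3) = 3.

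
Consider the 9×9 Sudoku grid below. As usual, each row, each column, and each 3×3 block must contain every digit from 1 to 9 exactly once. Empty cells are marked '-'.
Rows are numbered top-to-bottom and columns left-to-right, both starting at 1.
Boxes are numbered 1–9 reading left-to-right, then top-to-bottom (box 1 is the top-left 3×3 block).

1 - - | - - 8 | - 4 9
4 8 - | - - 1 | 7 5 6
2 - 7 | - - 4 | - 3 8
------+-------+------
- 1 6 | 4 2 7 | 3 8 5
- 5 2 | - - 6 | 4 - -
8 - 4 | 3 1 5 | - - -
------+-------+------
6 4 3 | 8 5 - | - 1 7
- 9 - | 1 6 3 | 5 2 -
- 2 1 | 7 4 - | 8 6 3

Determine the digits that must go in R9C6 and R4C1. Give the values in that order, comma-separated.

9,9

For R9C6:
  Row 9 already contains {1, 2, 3, 4, 6, 7, 8}.
  Column 6 already contains {1, 3, 4, 5, 6, 7, 8}.
  Its 3×3 block (box 8) already contains {1, 3, 4, 5, 6, 7, 8}.
  The only value from 1–9 not eliminated is 9, so R9C6 = 9.
For R4C1:
  Row 4 already contains {1, 2, 3, 4, 5, 6, 7, 8}.
  Column 1 already contains {1, 2, 4, 6, 8}.
  Its 3×3 block (box 4) already contains {1, 2, 4, 5, 6, 8}.
  The only value from 1–9 not eliminated is 9, so R4C1 = 9.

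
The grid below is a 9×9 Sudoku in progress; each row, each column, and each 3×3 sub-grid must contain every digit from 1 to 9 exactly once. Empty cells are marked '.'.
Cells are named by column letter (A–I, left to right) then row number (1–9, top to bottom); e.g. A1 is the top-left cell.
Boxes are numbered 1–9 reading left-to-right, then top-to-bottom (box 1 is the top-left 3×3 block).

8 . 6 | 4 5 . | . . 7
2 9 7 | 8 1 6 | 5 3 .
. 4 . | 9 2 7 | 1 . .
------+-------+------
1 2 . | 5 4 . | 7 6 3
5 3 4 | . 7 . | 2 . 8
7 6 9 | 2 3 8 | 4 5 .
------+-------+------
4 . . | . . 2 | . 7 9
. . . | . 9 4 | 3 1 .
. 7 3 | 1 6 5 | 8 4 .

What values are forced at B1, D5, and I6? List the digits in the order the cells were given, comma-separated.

For B1:
  Row 1 already contains {4, 5, 6, 7, 8}.
  Column B already contains {2, 3, 4, 6, 7, 9}.
  Its 3×3 block (box 1) already contains {2, 4, 6, 7, 8, 9}.
  The only value from 1–9 not eliminated is 1, so B1 = 1.
For D5:
  Row 5 already contains {2, 3, 4, 5, 7, 8}.
  Column D already contains {1, 2, 4, 5, 8, 9}.
  Its 3×3 block (box 5) already contains {2, 3, 4, 5, 7, 8}.
  The only value from 1–9 not eliminated is 6, so D5 = 6.
For I6:
  Row 6 already contains {2, 3, 4, 5, 6, 7, 8, 9}.
  Column I already contains {3, 7, 8, 9}.
  Its 3×3 block (box 6) already contains {2, 3, 4, 5, 6, 7, 8}.
  The only value from 1–9 not eliminated is 1, so I6 = 1.

1,6,1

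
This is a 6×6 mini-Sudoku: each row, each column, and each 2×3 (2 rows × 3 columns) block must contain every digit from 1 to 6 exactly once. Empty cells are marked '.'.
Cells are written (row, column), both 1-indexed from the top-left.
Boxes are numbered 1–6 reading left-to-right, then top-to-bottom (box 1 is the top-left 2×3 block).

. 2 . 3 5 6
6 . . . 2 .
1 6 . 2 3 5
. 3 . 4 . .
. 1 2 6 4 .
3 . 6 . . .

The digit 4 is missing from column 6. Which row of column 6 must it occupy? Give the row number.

2

Consider where 4 can go in column 6.
(4,6) is out (row 4 already has a 4).
(5,6) is out (row 5 already has a 4).
(6,6) is out (box 6 already has a 4).
So the only cell in column 6 that can hold 4 is (2,6).
That is row 2.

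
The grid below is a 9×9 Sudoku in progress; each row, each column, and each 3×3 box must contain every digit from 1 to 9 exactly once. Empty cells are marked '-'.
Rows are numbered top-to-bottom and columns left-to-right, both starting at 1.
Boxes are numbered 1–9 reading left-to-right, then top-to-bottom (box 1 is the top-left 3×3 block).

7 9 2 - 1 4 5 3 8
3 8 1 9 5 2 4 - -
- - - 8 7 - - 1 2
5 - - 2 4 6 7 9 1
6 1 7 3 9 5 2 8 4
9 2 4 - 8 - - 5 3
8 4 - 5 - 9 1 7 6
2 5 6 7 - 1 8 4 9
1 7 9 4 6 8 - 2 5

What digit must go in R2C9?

7

Row 2 already contains {1, 2, 3, 4, 5, 8, 9}.
Column 9 already contains {1, 2, 3, 4, 5, 6, 8, 9}.
Its 3×3 block (box 3) already contains {1, 2, 3, 4, 5, 8}.
The only value from 1–9 not eliminated is 7, so R2C9 = 7.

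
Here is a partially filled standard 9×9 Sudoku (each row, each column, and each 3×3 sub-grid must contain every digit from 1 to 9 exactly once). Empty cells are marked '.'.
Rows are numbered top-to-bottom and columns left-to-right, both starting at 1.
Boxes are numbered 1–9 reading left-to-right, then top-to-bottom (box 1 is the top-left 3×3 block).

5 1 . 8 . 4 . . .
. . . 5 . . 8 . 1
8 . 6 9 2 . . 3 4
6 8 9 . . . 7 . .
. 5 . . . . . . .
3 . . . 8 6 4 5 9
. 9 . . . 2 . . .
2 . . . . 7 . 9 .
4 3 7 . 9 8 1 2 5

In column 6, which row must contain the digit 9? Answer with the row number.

5

Consider where 9 can go in column 6.
R2C6 is out (box 2 already has a 9).
R3C6 is out (row 3 already has a 9).
R4C6 is out (row 4 already has a 9).
So the only cell in column 6 that can hold 9 is R5C6.
That is row 5.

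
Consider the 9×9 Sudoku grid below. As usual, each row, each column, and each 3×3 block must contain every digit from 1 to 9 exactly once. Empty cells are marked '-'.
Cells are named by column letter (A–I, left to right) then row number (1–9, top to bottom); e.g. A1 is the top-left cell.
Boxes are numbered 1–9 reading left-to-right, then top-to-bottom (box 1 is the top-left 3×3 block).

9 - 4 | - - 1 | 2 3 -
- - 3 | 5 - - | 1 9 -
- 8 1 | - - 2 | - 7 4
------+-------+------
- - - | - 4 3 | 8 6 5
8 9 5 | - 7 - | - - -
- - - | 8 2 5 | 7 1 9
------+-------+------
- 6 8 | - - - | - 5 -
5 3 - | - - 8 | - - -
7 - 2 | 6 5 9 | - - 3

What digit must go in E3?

9

Cell E3 itself could take any of {3, 6, 9} by direct elimination.
Consider where 9 can go in column E.
E1 is out (row 1 already has a 9).
E2 is out (row 2 already has a 9).
E7 is out (box 8 already has a 9).
E8 is out (box 8 already has a 9).
So the only cell in column E that can hold 9 is E3.
Therefore E3 = 9.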